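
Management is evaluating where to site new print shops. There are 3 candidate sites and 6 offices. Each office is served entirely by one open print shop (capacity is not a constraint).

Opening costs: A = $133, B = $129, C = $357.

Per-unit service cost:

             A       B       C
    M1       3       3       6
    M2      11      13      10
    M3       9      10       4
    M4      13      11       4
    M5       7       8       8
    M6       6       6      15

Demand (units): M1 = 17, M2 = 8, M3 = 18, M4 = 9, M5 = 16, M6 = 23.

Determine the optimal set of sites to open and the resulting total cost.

For any fixed open set, each office goes to its cheapest open site; total = fixed + service.
{A}: M1→A 3·17=51, M2→A 11·8=88, M3→A 9·18=162, M4→A 13·9=117, M5→A 7·16=112, M6→A 6·23=138. Service 668; fixed 133; total 801.
{B}: service 700 + fixed 129 = 829
{A, B}: service 650 + fixed 262 = 912
{A, B, C}: service 489 + fixed 619 = 1108
(All 7 nonempty subsets were checked; A only is lowest.)

Open A only; minimum total cost 801.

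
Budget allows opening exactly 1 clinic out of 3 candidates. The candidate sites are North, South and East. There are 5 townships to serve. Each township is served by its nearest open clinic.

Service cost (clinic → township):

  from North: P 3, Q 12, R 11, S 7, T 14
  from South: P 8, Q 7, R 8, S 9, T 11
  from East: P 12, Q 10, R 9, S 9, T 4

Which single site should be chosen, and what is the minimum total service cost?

Choose South only; total service cost 43.

With exactly 1 open, each township uses its cheapest among the chosen.
{South}: P→South 8, Q→South 7, R→South 8, S→South 9, T→South 11. Service cost 43.
{East}: service cost 44
{North}: service cost 47
Among all 3 size-1 choices, {South} is lowest.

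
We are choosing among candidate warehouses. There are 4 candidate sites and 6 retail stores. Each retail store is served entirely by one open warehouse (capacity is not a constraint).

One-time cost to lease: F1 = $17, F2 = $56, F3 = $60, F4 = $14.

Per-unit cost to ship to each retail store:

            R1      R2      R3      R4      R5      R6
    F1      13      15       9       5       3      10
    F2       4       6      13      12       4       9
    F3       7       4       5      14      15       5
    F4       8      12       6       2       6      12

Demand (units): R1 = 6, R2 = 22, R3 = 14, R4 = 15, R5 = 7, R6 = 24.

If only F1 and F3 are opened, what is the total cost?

Total cost: 493

Each retail store is assigned to its cheapest site among the open ones.
{F1, F3}: R1→F3 7·6=42, R2→F3 4·22=88, R3→F3 5·14=70, R4→F1 5·15=75, R5→F1 3·7=21, R6→F3 5·24=120. Service 416; fixed 77; total 493.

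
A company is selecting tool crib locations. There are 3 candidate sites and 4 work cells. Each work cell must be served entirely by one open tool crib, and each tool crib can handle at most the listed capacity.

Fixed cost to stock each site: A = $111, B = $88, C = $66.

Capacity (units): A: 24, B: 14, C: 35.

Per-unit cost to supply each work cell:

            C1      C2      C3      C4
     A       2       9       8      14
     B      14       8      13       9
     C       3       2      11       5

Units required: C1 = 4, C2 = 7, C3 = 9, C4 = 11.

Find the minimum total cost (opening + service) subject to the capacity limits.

Open {C}: C1→C 3·4=12, C2→C 2·7=14, C3→C 11·9=99, C4→C 5·11=55.
Loads: C carries 31/35. Service 180; fixed 66; total 246.
Next best feasible plan costs 326.

Minimum total cost: 246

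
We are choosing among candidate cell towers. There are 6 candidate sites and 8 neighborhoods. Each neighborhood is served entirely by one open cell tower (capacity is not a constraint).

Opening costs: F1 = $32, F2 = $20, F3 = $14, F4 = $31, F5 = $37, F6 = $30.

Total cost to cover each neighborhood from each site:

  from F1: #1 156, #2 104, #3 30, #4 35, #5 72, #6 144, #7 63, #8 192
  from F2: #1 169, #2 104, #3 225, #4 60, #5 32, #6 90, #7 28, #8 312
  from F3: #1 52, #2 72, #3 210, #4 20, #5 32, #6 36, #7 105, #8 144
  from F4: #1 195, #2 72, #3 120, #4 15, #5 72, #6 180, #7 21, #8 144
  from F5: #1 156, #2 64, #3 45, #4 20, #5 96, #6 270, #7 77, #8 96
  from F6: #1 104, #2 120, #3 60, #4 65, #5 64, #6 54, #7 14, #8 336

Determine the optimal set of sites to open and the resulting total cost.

For any fixed open set, each neighborhood goes to its cheapest open site; total = fixed + service.
{F3, F5, F6}: #1→F3 52, #2→F5 64, #3→F5 45, #4→F3 20, #5→F3 32, #6→F3 36, #7→F6 14, #8→F5 96. Service 359; fixed 81; total 440.
{F3, F4, F5}: service 361 + fixed 82 = 443
{F2, F3, F5}: service 373 + fixed 71 = 444
{F1, F2, F3, F4, F5, F6}: #1→F3 52, #2→F5 64, #3→F1 30, #4→F4 15, #5→F2 32, #6→F3 36, #7→F6 14, #8→F5 96. Service 339; fixed 164; total 503.
No other subset beats 440.

Open F3, F5 and F6; minimum total cost 440.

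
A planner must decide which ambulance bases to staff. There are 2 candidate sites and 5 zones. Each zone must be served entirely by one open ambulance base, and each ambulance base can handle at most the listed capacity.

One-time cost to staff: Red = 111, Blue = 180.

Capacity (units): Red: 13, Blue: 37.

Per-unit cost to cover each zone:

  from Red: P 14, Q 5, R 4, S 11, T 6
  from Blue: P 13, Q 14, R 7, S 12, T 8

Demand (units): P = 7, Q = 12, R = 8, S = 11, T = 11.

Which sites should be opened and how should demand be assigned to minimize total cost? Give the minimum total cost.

Minimum total cost: 718

Open {Red, Blue}: P→Blue 13·7=91, Q→Red 5·12=60, R→Blue 7·8=56, S→Blue 12·11=132, T→Blue 8·11=88.
Loads: Red carries 12/13, Blue carries 37/37. Service 427; fixed 291; total 718.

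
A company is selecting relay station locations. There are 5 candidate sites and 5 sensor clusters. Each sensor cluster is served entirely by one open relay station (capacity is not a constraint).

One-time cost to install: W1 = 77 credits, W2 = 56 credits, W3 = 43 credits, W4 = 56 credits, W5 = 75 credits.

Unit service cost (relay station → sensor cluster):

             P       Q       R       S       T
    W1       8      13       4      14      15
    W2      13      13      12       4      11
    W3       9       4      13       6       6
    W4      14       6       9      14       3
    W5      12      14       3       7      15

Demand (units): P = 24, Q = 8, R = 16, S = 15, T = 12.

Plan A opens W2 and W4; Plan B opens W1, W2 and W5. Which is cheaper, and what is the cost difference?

Plan A: {W2, W4}: P→W2 13·24=312, Q→W4 6·8=48, R→W4 9·16=144, S→W2 4·15=60, T→W4 3·12=36. Service 600; fixed 112; total 712.
Plan B: {W1, W2, W5}: P→W1 8·24=192, Q→W1 13·8=104, R→W5 3·16=48, S→W2 4·15=60, T→W2 11·12=132. Service 536; fixed 208; total 744.
Difference: |712 − 744| = 32.

Plan A is cheaper by 32.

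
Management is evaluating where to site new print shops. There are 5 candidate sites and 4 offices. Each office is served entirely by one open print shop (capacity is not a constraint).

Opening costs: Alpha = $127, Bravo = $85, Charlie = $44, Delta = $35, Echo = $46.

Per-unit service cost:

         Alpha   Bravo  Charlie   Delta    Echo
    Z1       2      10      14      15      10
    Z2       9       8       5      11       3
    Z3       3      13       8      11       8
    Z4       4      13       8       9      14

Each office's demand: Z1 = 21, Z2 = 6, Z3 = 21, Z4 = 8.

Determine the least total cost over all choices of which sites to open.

For any fixed open set, each office goes to its cheapest open site; total = fixed + service.
{Alpha}: Z1→Alpha 2·21=42, Z2→Alpha 9·6=54, Z3→Alpha 3·21=63, Z4→Alpha 4·8=32. Service 191; fixed 127; total 318.
{Alpha, Echo}: service 155 + fixed 173 = 328
{Alpha, Charlie}: service 167 + fixed 171 = 338
{Alpha, Bravo, Charlie, Delta, Echo}: service 155 + fixed 337 = 492
No other subset beats 318.

Minimum total cost: 318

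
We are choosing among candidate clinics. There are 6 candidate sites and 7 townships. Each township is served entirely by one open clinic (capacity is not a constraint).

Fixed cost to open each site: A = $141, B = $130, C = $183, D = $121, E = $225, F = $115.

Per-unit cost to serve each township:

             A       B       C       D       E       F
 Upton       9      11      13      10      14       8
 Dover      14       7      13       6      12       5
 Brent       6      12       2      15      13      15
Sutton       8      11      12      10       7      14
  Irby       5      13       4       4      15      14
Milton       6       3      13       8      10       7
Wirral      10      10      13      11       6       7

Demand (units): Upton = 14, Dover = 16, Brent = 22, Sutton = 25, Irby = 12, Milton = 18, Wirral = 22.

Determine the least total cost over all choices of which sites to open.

Minimum total cost: 1102

For any fixed open set, each township goes to its cheapest open site; total = fixed + service.
{A, F}: Upton→F 8·14=112, Dover→F 5·16=80, Brent→A 6·22=132, Sutton→A 8·25=200, Irby→A 5·12=60, Milton→A 6·18=108, Wirral→F 7·22=154. Service 846; fixed 256; total 1102.
{C, F}: Upton→F 8·14=112, Dover→F 5·16=80, Brent→C 2·22=44, Sutton→C 12·25=300, Irby→C 4·12=48, Milton→F 7·18=126, Wirral→F 7·22=154. Service 864; fixed 298; total 1162.
{A, B}: service 904 + fixed 271 = 1175
{A, B, C, D, E, F}: service 645 + fixed 915 = 1560
No other subset beats 1102.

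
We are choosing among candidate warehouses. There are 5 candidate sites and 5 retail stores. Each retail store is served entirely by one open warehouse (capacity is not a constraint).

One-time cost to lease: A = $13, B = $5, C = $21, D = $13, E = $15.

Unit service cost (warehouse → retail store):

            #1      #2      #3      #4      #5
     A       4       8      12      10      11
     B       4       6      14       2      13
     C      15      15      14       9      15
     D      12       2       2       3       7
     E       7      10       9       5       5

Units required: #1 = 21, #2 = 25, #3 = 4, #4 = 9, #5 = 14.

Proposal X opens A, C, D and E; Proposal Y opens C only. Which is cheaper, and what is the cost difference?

Proposal X is cheaper by 757.

Proposal X: {A, C, D, E}: #1→A 4·21=84, #2→D 2·25=50, #3→D 2·4=8, #4→D 3·9=27, #5→E 5·14=70. Service 239; fixed 62; total 301.
Proposal Y: {C}: #1→C 15·21=315, #2→C 15·25=375, #3→C 14·4=56, #4→C 9·9=81, #5→C 15·14=210. Service 1037; fixed 21; total 1058.
Difference: |301 − 1058| = 757.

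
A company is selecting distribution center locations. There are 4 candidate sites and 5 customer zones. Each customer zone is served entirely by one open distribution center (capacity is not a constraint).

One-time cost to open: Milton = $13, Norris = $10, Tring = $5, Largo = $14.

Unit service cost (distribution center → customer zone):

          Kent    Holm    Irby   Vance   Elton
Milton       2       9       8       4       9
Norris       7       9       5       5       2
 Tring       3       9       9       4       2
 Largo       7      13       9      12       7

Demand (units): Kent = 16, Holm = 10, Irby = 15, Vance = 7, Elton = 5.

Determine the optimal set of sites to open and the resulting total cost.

For any fixed open set, each customer zone goes to its cheapest open site; total = fixed + service.
{Milton, Norris}: Kent→Milton 2·16=32, Holm→Milton 9·10=90, Irby→Norris 5·15=75, Vance→Milton 4·7=28, Elton→Norris 2·5=10. Service 235; fixed 23; total 258.
{Milton, Norris, Tring}: service 235 + fixed 28 = 263
{Norris, Tring}: service 251 + fixed 15 = 266
{Milton, Norris, Tring, Largo}: Kent→Milton 2·16=32, Holm→Milton 9·10=90, Irby→Norris 5·15=75, Vance→Milton 4·7=28, Elton→Norris 2·5=10. Service 235; fixed 42; total 277.
No other subset beats 258.

Open Milton and Norris; minimum total cost 258.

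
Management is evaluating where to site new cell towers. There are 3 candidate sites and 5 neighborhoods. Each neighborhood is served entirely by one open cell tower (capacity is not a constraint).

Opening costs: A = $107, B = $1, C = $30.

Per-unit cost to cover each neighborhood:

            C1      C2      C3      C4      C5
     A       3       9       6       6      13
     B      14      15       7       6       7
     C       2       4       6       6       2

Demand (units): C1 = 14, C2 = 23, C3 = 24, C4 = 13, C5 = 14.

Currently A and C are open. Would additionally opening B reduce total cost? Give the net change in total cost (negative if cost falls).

Current service cost with {A, C}: 370.
Adding B: each neighborhood re-picks its cheapest; new service cost 370, saving 0.
Extra fixed cost: 1. Net change = 1 − 0 = 1.
(Totals: 507 → 508.)

No — net change +1 (cost rises by 1).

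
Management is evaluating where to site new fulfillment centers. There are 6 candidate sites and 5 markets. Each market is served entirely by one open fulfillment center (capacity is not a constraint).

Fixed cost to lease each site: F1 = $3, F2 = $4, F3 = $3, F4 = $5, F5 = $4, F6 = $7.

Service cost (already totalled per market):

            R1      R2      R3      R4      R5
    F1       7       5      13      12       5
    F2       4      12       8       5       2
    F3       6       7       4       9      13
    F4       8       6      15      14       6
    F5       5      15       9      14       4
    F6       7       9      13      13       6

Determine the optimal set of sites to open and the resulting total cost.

For any fixed open set, each market goes to its cheapest open site; total = fixed + service.
{F2, F3}: R1→F2 4, R2→F3 7, R3→F3 4, R4→F2 5, R5→F2 2. Service 22; fixed 7; total 29.
{F1, F2, F3}: R1→F2 4, R2→F1 5, R3→F3 4, R4→F2 5, R5→F2 2. Service 20; fixed 10; total 30.
{F1, F2}: service 24 + fixed 7 = 31
{F1, F2, F3, F4, F5, F6}: R1→F2 4, R2→F1 5, R3→F3 4, R4→F2 5, R5→F2 2. Service 20; fixed 26; total 46.
No other subset beats 29.

Open F2 and F3; minimum total cost 29.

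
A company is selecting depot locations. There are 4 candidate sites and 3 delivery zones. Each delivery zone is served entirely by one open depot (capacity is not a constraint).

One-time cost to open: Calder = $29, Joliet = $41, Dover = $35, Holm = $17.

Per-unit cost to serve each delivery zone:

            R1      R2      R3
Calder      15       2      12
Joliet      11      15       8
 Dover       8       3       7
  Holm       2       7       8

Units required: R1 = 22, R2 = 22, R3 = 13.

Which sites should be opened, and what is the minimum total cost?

For any fixed open set, each delivery zone goes to its cheapest open site; total = fixed + service.
{Calder, Holm}: R1→Holm 2·22=44, R2→Calder 2·22=44, R3→Holm 8·13=104. Service 192; fixed 46; total 238.
{Dover, Holm}: service 201 + fixed 52 = 253
{Calder, Dover, Holm}: service 179 + fixed 81 = 260
{Calder, Joliet, Dover, Holm}: service 179 + fixed 122 = 301
No other subset beats 238.

Open Calder and Holm; minimum total cost 238.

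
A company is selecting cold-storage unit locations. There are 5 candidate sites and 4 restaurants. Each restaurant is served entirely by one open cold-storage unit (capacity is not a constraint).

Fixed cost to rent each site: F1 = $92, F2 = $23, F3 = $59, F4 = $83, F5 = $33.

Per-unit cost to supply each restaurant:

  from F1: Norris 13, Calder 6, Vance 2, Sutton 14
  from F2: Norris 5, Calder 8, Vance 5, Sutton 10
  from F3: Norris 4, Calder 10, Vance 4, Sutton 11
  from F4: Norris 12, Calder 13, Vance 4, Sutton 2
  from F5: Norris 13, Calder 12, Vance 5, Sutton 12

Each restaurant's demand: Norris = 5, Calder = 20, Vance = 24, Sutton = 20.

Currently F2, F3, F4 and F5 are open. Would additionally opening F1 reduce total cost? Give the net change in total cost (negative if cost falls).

Current service cost with {F2, F3, F4, F5}: 316.
Adding F1: each restaurant re-picks its cheapest; new service cost 228, saving 88.
Extra fixed cost: 92. Net change = 92 − 88 = 4.
(Totals: 514 → 518.)

No — net change +4 (cost rises by 4).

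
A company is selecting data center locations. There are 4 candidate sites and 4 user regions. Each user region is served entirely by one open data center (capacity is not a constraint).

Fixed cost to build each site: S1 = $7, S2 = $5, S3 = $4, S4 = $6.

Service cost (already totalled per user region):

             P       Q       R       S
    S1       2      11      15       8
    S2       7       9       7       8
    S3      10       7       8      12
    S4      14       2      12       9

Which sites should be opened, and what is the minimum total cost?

Open S2 and S4; minimum total cost 35.

For any fixed open set, each user region goes to its cheapest open site; total = fixed + service.
{S2, S4}: P→S2 7, Q→S4 2, R→S2 7, S→S2 8. Service 24; fixed 11; total 35.
{S1, S3}: service 25 + fixed 11 = 36
{S2}: P→S2 7, Q→S2 9, R→S2 7, S→S2 8. Service 31; fixed 5; total 36.
{S1, S2, S3, S4}: service 19 + fixed 22 = 41
No other subset beats 35.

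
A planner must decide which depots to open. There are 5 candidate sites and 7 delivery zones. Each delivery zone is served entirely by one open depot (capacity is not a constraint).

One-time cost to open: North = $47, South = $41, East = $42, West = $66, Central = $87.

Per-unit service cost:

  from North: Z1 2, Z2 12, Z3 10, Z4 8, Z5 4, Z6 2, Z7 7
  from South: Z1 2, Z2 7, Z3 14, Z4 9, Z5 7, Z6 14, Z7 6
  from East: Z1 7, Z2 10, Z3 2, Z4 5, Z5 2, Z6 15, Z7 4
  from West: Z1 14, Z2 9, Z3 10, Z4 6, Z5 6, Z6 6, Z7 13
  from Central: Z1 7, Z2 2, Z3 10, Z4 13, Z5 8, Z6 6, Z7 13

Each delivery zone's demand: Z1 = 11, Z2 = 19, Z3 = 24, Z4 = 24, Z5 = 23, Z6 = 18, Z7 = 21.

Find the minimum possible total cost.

Minimum total cost: 570

For any fixed open set, each delivery zone goes to its cheapest open site; total = fixed + service.
{North, East, Central}: Z1→North 2·11=22, Z2→Central 2·19=38, Z3→East 2·24=48, Z4→East 5·24=120, Z5→East 2·23=46, Z6→North 2·18=36, Z7→East 4·21=84. Service 394; fixed 176; total 570.
{North, South, East, Central}: service 394 + fixed 217 = 611
{North, South, East}: Z1→North 2·11=22, Z2→South 7·19=133, Z3→East 2·24=48, Z4→East 5·24=120, Z5→East 2·23=46, Z6→North 2·18=36, Z7→East 4·21=84. Service 489; fixed 130; total 619.
{North, South, East, West, Central}: Z1→North 2·11=22, Z2→Central 2·19=38, Z3→East 2·24=48, Z4→East 5·24=120, Z5→East 2·23=46, Z6→North 2·18=36, Z7→East 4·21=84. Service 394; fixed 283; total 677.
No other subset beats 570.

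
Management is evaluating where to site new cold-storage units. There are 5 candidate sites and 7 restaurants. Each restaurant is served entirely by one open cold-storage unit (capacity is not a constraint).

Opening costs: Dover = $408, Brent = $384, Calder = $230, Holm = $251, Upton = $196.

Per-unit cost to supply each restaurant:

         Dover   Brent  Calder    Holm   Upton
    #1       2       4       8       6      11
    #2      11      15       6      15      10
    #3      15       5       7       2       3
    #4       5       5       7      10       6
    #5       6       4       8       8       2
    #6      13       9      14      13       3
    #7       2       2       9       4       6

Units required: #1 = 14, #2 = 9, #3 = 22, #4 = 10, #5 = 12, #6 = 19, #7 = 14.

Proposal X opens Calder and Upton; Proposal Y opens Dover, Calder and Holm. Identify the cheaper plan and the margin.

Proposal X: {Calder, Upton}: #1→Calder 8·14=112, #2→Calder 6·9=54, #3→Upton 3·22=66, #4→Upton 6·10=60, #5→Upton 2·12=24, #6→Upton 3·19=57, #7→Upton 6·14=84. Service 457; fixed 426; total 883.
Proposal Y: {Dover, Calder, Holm}: #1→Dover 2·14=28, #2→Calder 6·9=54, #3→Holm 2·22=44, #4→Dover 5·10=50, #5→Dover 6·12=72, #6→Dover 13·19=247, #7→Dover 2·14=28. Service 523; fixed 889; total 1412.
Difference: |883 − 1412| = 529.

Proposal X is cheaper by 529.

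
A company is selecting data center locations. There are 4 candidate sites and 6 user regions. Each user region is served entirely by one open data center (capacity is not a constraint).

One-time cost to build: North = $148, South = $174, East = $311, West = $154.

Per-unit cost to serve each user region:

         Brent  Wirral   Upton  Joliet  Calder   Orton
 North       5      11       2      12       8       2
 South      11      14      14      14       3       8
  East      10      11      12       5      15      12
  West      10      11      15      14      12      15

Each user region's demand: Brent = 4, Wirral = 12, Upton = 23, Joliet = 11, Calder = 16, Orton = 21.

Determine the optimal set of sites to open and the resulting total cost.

For any fixed open set, each user region goes to its cheapest open site; total = fixed + service.
{North}: Brent→North 5·4=20, Wirral→North 11·12=132, Upton→North 2·23=46, Joliet→North 12·11=132, Calder→North 8·16=128, Orton→North 2·21=42. Service 500; fixed 148; total 648.
{North, South}: Brent→North 5·4=20, Wirral→North 11·12=132, Upton→North 2·23=46, Joliet→North 12·11=132, Calder→South 3·16=48, Orton→North 2·21=42. Service 420; fixed 322; total 742.
{North, West}: Brent→North 5·4=20, Wirral→North 11·12=132, Upton→North 2·23=46, Joliet→North 12·11=132, Calder→North 8·16=128, Orton→North 2·21=42. Service 500; fixed 302; total 802.
{North, South, East, West}: service 343 + fixed 787 = 1130
(All 15 nonempty subsets were checked; North only is lowest.)

Open North only; minimum total cost 648.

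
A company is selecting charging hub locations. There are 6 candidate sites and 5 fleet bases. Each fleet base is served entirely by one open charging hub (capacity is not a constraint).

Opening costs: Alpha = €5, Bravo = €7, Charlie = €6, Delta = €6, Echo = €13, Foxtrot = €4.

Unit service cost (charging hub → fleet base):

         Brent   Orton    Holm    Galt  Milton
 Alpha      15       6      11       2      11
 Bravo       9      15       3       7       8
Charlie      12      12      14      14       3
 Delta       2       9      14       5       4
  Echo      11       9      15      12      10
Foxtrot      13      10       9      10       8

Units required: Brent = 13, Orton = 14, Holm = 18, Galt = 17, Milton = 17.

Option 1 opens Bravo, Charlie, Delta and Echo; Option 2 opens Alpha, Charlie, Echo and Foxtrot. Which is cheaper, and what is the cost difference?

Option 1: {Bravo, Charlie, Delta, Echo}: Brent→Delta 2·13=26, Orton→Delta 9·14=126, Holm→Bravo 3·18=54, Galt→Delta 5·17=85, Milton→Charlie 3·17=51. Service 342; fixed 32; total 374.
Option 2: {Alpha, Charlie, Echo, Foxtrot}: Brent→Echo 11·13=143, Orton→Alpha 6·14=84, Holm→Foxtrot 9·18=162, Galt→Alpha 2·17=34, Milton→Charlie 3·17=51. Service 474; fixed 28; total 502.
Difference: |374 − 502| = 128.

Option 1 is cheaper by 128.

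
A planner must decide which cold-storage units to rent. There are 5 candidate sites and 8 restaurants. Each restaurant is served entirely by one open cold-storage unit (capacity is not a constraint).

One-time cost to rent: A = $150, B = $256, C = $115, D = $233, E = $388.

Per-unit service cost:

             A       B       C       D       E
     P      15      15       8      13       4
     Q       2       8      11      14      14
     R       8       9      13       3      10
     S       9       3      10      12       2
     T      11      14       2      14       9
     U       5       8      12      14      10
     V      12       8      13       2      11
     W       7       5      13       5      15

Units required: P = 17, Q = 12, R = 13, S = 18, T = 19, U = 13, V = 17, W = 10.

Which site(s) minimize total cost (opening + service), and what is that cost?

Open A, C and D; minimum total cost 1046.

For any fixed open set, each restaurant goes to its cheapest open site; total = fixed + service.
{A, C, D}: P→C 8·17=136, Q→A 2·12=24, R→D 3·13=39, S→A 9·18=162, T→C 2·19=38, U→A 5·13=65, V→D 2·17=34, W→D 5·10=50. Service 548; fixed 498; total 1046.
{A, C}: P→C 8·17=136, Q→A 2·12=24, R→A 8·13=104, S→A 9·18=162, T→C 2·19=38, U→A 5·13=65, V→A 12·17=204, W→A 7·10=70. Service 803; fixed 265; total 1068.
{B, C}: P→C 8·17=136, Q→B 8·12=96, R→B 9·13=117, S→B 3·18=54, T→C 2·19=38, U→B 8·13=104, V→B 8·17=136, W→B 5·10=50. Service 731; fixed 371; total 1102.
{A, B, C, D, E}: P→E 4·17=68, Q→A 2·12=24, R→D 3·13=39, S→E 2·18=36, T→C 2·19=38, U→A 5·13=65, V→D 2·17=34, W→B 5·10=50. Service 354; fixed 1142; total 1496.
No other subset beats 1046.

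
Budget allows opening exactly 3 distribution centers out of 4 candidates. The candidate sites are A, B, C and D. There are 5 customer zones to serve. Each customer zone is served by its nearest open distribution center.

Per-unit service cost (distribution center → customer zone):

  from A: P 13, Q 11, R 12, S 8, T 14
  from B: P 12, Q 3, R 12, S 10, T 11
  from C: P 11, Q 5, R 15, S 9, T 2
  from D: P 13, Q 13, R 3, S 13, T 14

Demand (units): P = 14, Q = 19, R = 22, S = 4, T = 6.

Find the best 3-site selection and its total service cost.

With exactly 3 open, each customer zone uses its cheapest among the chosen.
{B, C, D}: P→C 11·14=154, Q→B 3·19=57, R→D 3·22=66, S→C 9·4=36, T→C 2·6=12. Service cost 325.
{A, C, D}: service cost 359
{A, B, D}: service cost 389
Among all 4 size-3 choices, {B, C, D} is lowest.

Choose B, C and D; total service cost 325.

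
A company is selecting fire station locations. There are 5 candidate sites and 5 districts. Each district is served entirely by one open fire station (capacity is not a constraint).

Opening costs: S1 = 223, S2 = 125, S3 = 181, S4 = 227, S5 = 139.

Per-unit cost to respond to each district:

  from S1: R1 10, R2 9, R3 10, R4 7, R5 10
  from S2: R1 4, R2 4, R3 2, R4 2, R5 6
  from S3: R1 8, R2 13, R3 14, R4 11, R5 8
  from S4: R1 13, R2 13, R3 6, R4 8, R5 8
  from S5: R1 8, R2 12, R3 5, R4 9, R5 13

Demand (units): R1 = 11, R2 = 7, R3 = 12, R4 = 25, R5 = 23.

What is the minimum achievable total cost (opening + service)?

Minimum total cost: 409

For any fixed open set, each district goes to its cheapest open site; total = fixed + service.
{S2}: R1→S2 4·11=44, R2→S2 4·7=28, R3→S2 2·12=24, R4→S2 2·25=50, R5→S2 6·23=138. Service 284; fixed 125; total 409.
{S2, S5}: R1→S2 4·11=44, R2→S2 4·7=28, R3→S2 2·12=24, R4→S2 2·25=50, R5→S2 6·23=138. Service 284; fixed 264; total 548.
{S2, S3}: service 284 + fixed 306 = 590
{S1, S2, S3, S4, S5}: service 284 + fixed 895 = 1179
No other subset beats 409.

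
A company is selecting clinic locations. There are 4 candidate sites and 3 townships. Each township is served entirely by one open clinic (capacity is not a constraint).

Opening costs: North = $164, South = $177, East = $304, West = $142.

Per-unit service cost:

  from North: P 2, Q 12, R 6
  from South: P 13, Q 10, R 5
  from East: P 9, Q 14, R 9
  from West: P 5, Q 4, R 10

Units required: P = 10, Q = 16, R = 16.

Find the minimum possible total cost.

Minimum total cost: 416

For any fixed open set, each township goes to its cheapest open site; total = fixed + service.
{West}: P→West 5·10=50, Q→West 4·16=64, R→West 10·16=160. Service 274; fixed 142; total 416.
{North}: P→North 2·10=20, Q→North 12·16=192, R→North 6·16=96. Service 308; fixed 164; total 472.
{North, West}: service 180 + fixed 306 = 486
{North, South, East, West}: service 164 + fixed 787 = 951
No other subset beats 416.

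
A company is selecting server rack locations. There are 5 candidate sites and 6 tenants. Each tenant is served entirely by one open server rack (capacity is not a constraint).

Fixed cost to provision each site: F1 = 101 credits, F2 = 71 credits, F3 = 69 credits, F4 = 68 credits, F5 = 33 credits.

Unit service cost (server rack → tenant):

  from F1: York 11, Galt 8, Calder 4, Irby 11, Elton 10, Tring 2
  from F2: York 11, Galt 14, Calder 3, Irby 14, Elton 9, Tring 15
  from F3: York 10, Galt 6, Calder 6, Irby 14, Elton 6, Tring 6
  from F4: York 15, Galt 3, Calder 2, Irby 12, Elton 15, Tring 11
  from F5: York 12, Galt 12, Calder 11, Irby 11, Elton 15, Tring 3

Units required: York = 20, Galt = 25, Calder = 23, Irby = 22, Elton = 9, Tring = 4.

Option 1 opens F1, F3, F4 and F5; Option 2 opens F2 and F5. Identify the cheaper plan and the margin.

Option 1 is cheaper by 132.

Option 1: {F1, F3, F4, F5}: York→F3 10·20=200, Galt→F4 3·25=75, Calder→F4 2·23=46, Irby→F1 11·22=242, Elton→F3 6·9=54, Tring→F1 2·4=8. Service 625; fixed 271; total 896.
Option 2: {F2, F5}: York→F2 11·20=220, Galt→F5 12·25=300, Calder→F2 3·23=69, Irby→F5 11·22=242, Elton→F2 9·9=81, Tring→F5 3·4=12. Service 924; fixed 104; total 1028.
Difference: |896 − 1028| = 132.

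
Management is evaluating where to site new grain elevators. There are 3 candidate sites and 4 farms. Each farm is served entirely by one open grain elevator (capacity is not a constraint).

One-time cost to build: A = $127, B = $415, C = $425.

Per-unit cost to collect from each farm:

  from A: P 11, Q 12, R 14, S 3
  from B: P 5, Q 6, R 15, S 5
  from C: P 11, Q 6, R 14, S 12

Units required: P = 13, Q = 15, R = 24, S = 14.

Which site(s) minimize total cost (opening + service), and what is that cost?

For any fixed open set, each farm goes to its cheapest open site; total = fixed + service.
{A}: P→A 11·13=143, Q→A 12·15=180, R→A 14·24=336, S→A 3·14=42. Service 701; fixed 127; total 828.
{B}: service 585 + fixed 415 = 1000
{A, B}: service 533 + fixed 542 = 1075
{A, B, C}: service 533 + fixed 967 = 1500
No other subset beats 828.

Open A only; minimum total cost 828.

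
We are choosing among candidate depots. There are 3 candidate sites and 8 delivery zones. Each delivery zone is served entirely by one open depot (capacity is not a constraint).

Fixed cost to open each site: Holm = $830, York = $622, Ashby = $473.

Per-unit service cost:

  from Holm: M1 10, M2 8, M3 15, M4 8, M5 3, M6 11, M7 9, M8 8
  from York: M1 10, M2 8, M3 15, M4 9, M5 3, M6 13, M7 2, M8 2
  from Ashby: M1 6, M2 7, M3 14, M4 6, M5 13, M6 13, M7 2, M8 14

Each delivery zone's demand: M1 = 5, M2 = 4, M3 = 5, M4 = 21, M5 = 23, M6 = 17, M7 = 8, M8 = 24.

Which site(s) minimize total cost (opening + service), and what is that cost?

Open York only; minimum total cost 1322.

For any fixed open set, each delivery zone goes to its cheapest open site; total = fixed + service.
{York}: M1→York 10·5=50, M2→York 8·4=32, M3→York 15·5=75, M4→York 9·21=189, M5→York 3·23=69, M6→York 13·17=221, M7→York 2·8=16, M8→York 2·24=48. Service 700; fixed 622; total 1322.
{Ashby}: service 1126 + fixed 473 = 1599
{Holm}: service 845 + fixed 830 = 1675
{Holm, York, Ashby}: service 574 + fixed 1925 = 2499
No other subset beats 1322.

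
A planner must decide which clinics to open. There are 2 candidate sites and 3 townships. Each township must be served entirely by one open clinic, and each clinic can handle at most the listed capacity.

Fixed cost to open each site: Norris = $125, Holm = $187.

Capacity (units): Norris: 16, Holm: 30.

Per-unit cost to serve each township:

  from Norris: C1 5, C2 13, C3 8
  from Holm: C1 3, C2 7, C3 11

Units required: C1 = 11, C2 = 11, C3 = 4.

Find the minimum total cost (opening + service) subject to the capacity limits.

Open {Holm}: C1→Holm 3·11=33, C2→Holm 7·11=77, C3→Holm 11·4=44.
Loads: Holm carries 26/30. Service 154; fixed 187; total 341.
Next best feasible plan costs 454.

Minimum total cost: 341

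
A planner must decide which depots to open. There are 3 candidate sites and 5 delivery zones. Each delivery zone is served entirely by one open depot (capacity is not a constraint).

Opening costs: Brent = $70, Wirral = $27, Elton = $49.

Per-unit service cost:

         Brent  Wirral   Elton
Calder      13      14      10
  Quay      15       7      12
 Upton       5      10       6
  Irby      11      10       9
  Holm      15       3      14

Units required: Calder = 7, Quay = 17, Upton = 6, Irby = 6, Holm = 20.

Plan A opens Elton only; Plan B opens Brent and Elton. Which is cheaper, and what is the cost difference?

Plan A: {Elton}: Calder→Elton 10·7=70, Quay→Elton 12·17=204, Upton→Elton 6·6=36, Irby→Elton 9·6=54, Holm→Elton 14·20=280. Service 644; fixed 49; total 693.
Plan B: {Brent, Elton}: Calder→Elton 10·7=70, Quay→Elton 12·17=204, Upton→Brent 5·6=30, Irby→Elton 9·6=54, Holm→Elton 14·20=280. Service 638; fixed 119; total 757.
Difference: |693 − 757| = 64.

Plan A is cheaper by 64.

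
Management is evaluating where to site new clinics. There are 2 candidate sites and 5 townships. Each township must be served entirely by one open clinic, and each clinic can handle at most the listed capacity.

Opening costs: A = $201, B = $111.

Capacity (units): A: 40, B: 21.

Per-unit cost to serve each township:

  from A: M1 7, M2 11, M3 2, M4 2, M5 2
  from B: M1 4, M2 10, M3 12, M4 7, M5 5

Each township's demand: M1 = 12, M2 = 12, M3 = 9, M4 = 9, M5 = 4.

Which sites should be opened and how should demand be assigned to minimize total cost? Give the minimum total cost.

Minimum total cost: 536

Open {A, B}: M1→B 4·12=48, M2→A 11·12=132, M3→A 2·9=18, M4→A 2·9=18, M5→A 2·4=8.
Loads: A carries 34/40, B carries 12/21. Service 224; fixed 312; total 536.
Next best feasible plan costs 548.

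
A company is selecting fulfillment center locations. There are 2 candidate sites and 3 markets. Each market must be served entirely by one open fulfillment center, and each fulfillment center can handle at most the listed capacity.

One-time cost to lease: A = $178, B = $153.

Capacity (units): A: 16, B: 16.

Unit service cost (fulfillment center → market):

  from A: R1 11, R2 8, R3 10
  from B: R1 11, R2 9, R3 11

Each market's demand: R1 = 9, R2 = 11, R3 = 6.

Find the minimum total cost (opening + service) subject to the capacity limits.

Open {A, B}: R1→B 11·9=99, R2→A 8·11=88, R3→B 11·6=66.
Loads: A carries 11/16, B carries 15/16. Service 253; fixed 331; total 584.
Next best feasible plan costs 589.

Minimum total cost: 584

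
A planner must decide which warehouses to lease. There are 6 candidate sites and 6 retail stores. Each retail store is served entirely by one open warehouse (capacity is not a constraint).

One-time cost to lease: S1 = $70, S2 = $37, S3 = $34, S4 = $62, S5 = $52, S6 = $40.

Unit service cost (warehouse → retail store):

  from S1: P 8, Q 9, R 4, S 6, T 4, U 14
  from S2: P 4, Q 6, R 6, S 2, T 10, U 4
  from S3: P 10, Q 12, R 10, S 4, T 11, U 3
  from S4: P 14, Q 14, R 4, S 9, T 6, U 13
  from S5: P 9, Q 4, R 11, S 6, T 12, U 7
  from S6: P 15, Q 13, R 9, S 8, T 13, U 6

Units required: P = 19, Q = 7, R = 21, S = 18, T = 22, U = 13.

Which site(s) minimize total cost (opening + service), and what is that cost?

Open S1 and S2; minimum total cost 485.

For any fixed open set, each retail store goes to its cheapest open site; total = fixed + service.
{S1, S2}: P→S2 4·19=76, Q→S2 6·7=42, R→S1 4·21=84, S→S2 2·18=36, T→S1 4·22=88, U→S2 4·13=52. Service 378; fixed 107; total 485.
{S1, S2, S3}: service 365 + fixed 141 = 506
{S2, S4}: P→S2 4·19=76, Q→S2 6·7=42, R→S4 4·21=84, S→S2 2·18=36, T→S4 6·22=132, U→S2 4·13=52. Service 422; fixed 99; total 521.
{S1, S2, S3, S4, S5, S6}: P→S2 4·19=76, Q→S5 4·7=28, R→S1 4·21=84, S→S2 2·18=36, T→S1 4·22=88, U→S3 3·13=39. Service 351; fixed 295; total 646.
No other subset beats 485.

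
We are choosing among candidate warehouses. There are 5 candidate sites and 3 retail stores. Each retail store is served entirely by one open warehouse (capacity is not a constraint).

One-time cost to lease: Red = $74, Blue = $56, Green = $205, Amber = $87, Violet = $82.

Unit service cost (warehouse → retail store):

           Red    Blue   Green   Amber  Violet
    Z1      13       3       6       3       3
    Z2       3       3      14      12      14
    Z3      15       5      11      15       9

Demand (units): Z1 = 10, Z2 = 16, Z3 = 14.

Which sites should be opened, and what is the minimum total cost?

For any fixed open set, each retail store goes to its cheapest open site; total = fixed + service.
{Blue}: Z1→Blue 3·10=30, Z2→Blue 3·16=48, Z3→Blue 5·14=70. Service 148; fixed 56; total 204.
{Red, Blue}: Z1→Blue 3·10=30, Z2→Red 3·16=48, Z3→Blue 5·14=70. Service 148; fixed 130; total 278.
{Blue, Violet}: Z1→Blue 3·10=30, Z2→Blue 3·16=48, Z3→Blue 5·14=70. Service 148; fixed 138; total 286.
{Red, Blue, Green, Amber, Violet}: service 148 + fixed 504 = 652
No other subset beats 204.

Open Blue only; minimum total cost 204.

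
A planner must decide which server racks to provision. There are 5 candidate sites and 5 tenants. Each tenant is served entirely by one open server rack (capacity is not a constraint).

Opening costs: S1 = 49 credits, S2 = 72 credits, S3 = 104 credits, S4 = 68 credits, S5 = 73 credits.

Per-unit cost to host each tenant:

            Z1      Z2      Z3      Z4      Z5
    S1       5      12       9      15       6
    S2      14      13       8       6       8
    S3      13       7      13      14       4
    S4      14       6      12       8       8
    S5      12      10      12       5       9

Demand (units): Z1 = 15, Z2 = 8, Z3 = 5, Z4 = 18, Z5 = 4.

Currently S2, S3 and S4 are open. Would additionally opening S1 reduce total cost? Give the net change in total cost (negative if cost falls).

Current service cost with {S2, S3, S4}: 407.
Adding S1: each tenant re-picks its cheapest; new service cost 287, saving 120.
Extra fixed cost: 49. Net change = 49 − 120 = -71.
(Totals: 651 → 580.)

Yes — net change −71 (cost falls by 71).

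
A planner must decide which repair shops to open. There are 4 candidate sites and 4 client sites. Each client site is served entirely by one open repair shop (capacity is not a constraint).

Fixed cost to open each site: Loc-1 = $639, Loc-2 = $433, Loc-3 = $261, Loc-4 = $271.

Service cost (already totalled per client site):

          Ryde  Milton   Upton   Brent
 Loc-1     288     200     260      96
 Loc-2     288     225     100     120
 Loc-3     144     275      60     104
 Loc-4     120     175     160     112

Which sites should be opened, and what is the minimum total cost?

Open Loc-4 only; minimum total cost 838.

For any fixed open set, each client site goes to its cheapest open site; total = fixed + service.
{Loc-4}: Ryde→Loc-4 120, Milton→Loc-4 175, Upton→Loc-4 160, Brent→Loc-4 112. Service 567; fixed 271; total 838.
{Loc-3}: Ryde→Loc-3 144, Milton→Loc-3 275, Upton→Loc-3 60, Brent→Loc-3 104. Service 583; fixed 261; total 844.
{Loc-3, Loc-4}: service 459 + fixed 532 = 991
{Loc-1, Loc-2, Loc-3, Loc-4}: Ryde→Loc-4 120, Milton→Loc-4 175, Upton→Loc-3 60, Brent→Loc-1 96. Service 451; fixed 1604; total 2055.
No other subset beats 838.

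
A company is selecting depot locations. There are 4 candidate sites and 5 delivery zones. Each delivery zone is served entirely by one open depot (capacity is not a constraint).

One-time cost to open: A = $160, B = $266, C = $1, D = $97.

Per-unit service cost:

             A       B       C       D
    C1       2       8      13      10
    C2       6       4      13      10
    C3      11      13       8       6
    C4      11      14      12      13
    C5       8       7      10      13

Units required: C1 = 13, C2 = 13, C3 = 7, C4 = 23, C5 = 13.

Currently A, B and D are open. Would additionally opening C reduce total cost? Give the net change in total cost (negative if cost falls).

No — net change +1 (cost rises by 1).

Current service cost with {A, B, D}: 464.
Adding C: each delivery zone re-picks its cheapest; new service cost 464, saving 0.
Extra fixed cost: 1. Net change = 1 − 0 = 1.
(Totals: 987 → 988.)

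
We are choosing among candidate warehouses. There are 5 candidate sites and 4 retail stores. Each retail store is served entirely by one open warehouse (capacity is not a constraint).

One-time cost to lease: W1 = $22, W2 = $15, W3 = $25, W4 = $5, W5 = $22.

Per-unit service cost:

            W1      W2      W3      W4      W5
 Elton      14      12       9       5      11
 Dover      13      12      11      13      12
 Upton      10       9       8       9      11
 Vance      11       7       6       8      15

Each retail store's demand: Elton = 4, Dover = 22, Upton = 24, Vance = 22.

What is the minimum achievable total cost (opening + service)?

For any fixed open set, each retail store goes to its cheapest open site; total = fixed + service.
{W3, W4}: Elton→W4 5·4=20, Dover→W3 11·22=242, Upton→W3 8·24=192, Vance→W3 6·22=132. Service 586; fixed 30; total 616.
{W3}: service 602 + fixed 25 = 627
{W2, W3, W4}: service 586 + fixed 45 = 631
{W1, W2, W3, W4, W5}: service 586 + fixed 89 = 675
No other subset beats 616.

Minimum total cost: 616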